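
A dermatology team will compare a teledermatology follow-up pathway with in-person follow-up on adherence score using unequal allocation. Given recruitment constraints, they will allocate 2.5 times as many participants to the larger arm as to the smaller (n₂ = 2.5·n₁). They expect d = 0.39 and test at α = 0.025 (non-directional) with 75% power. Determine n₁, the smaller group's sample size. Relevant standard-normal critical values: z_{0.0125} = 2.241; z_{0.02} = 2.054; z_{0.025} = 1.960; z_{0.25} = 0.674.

n₁ = 79

With allocation ratio k = n₂/n₁ = 2.5, Var(x̄₁−x̄₂) = σ²(1/n₁ + 1/(k·n₁)) = σ²·(k+1)/(k·n₁).
So n₁ = (1 + 1/k)·((z_{α/2} + z_β)/d)² = 1.400 × (2.915/0.39)².
n₁ = 1.400 × 55.87 = 78.2.
Round up: n₁ = 79, giving n₂ = ⌈2.5 × 79⌉ = ⌈197.5⌉ = 198.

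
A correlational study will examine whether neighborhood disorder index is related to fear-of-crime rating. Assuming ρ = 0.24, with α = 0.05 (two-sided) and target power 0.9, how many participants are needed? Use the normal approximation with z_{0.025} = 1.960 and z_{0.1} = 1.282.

Fisher's z: C = ½·ln((1+r)/(1−r)) = ½·ln(1.6316) = 0.2448.
n = ((z_{α/2} + z_β)/C)² + 3.
(1.960 + 1.282) / 0.2448 = 3.242 / 0.2448 = 13.243.
n = 13.243² + 3 = 175.39 + 3 = 178.4.
Round up.

n = 179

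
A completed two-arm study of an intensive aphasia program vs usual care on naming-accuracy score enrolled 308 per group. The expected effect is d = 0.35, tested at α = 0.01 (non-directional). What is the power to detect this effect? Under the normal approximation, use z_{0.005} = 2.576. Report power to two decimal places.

power ≈ 0.96

For two equal groups, power = Φ(d·√(n/2) − z_{α/2}).
d·√(n/2) = 0.35 × √(308/2) = 0.35 × 12.410 = 4.343.
z_β = 4.343 − 2.576 = 1.767.
Power = Φ(1.767) = 0.961.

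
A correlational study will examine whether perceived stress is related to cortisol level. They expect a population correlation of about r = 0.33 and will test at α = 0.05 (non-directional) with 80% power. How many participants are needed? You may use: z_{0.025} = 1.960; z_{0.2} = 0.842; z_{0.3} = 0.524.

Fisher's z: C = ½·ln((1+r)/(1−r)) = ½·ln(1.9851) = 0.3428.
n = ((z_{α/2} + z_β)/C)² + 3.
(1.960 + 0.842) / 0.3428 = 2.802 / 0.3428 = 8.174.
n = 8.174² + 3 = 66.81 + 3 = 69.8.
Round up.

n = 70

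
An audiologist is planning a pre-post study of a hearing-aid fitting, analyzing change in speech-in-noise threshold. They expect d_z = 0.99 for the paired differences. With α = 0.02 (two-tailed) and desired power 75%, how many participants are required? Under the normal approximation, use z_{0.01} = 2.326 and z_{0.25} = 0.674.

For a paired (one-sample on differences) test: n = ((z_{α/2} + z_β) / d)².
z_{α/2} + z_β = 2.326 + 0.674 = 3.000.
n = (3.000 / 0.99)² = 3.030² = 9.18.
Round up.

n = 10 pairs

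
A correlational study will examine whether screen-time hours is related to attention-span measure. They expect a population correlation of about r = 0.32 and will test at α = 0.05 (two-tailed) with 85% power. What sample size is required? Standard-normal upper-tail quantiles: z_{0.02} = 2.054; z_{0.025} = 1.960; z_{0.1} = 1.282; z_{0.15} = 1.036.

Fisher's z: C = ½·ln((1+r)/(1−r)) = ½·ln(1.9412) = 0.3316.
n = ((z_{α/2} + z_β)/C)² + 3.
(1.960 + 1.036) / 0.3316 = 2.996 / 0.3316 = 9.035.
n = 9.035² + 3 = 81.63 + 3 = 84.6.
Round up.

n = 85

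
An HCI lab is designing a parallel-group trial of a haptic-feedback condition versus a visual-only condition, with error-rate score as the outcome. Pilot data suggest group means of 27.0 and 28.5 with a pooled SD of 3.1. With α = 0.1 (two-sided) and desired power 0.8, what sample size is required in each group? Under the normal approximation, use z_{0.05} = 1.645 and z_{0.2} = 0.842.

n = 53 per group

Cohen's d = |M₁ − M₂| / SD_pooled = |27.0 − 28.5| / 3.1 = 1.5 / 3.1 = 0.484.
For two independent groups with equal n: n = 2·((z_{α/2} + z_β) / d)².
z_{α/2} + z_β = 1.645 + 0.842 = 2.487.
n = 2 × (2.487 / 0.484)² = 2 × 5.138² = 2 × 26.40 = 52.8.
Round up to the next whole participant.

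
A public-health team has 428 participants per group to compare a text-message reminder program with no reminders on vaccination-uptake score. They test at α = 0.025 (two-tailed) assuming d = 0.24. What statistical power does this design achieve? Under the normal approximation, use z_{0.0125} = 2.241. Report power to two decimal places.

power ≈ 0.90

For two equal groups, power = Φ(d·√(n/2) − z_{α/2}).
d·√(n/2) = 0.24 × √(428/2) = 0.24 × 14.629 = 3.511.
z_β = 3.511 − 2.241 = 1.270.
Power = Φ(1.270) = 0.898.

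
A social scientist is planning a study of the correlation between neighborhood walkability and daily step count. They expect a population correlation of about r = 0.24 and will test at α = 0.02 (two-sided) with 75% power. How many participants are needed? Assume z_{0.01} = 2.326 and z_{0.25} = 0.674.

Fisher's z: C = ½·ln((1+r)/(1−r)) = ½·ln(1.6316) = 0.2448.
n = ((z_{α/2} + z_β)/C)² + 3.
(2.326 + 0.674) / 0.2448 = 3.000 / 0.2448 = 12.255.
n = 12.255² + 3 = 150.18 + 3 = 153.2.
Round up.

n = 154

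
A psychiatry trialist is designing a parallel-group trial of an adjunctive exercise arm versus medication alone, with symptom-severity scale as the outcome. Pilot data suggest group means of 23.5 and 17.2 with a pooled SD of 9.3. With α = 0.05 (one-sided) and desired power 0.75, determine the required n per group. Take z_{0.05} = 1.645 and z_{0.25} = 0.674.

Cohen's d = |M₁ − M₂| / SD_pooled = |23.5 − 17.2| / 9.3 = 6.3 / 9.3 = 0.677.
For two independent groups with equal n: n = 2·((z_{α} + z_β) / d)².
z_{α} + z_β = 1.645 + 0.674 = 2.319.
n = 2 × (2.319 / 0.677)² = 2 × 3.425² = 2 × 11.73 = 23.5.
Round up to the next whole participant.

n = 24 per group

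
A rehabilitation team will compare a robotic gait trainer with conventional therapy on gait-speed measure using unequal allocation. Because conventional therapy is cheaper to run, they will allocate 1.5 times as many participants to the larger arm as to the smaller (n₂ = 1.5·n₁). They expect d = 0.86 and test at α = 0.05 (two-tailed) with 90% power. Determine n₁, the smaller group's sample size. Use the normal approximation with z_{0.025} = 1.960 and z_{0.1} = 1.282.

With allocation ratio k = n₂/n₁ = 1.5, Var(x̄₁−x̄₂) = σ²(1/n₁ + 1/(k·n₁)) = σ²·(k+1)/(k·n₁).
So n₁ = (1 + 1/k)·((z_{α/2} + z_β)/d)² = 1.667 × (3.242/0.86)².
n₁ = 1.667 × 14.21 = 23.7.
Round up: n₁ = 24, giving n₂ = 1.5 × 24 = 36.

n₁ = 24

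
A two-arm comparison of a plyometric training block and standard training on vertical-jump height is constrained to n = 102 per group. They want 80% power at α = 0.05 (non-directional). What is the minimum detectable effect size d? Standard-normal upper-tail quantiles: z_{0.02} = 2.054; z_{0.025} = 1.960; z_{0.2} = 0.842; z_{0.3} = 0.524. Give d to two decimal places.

d_min ≈ 0.39

For two independent groups of n = 102 each: d_min = (z_{α/2} + z_β)·√(2/n).
z-sum = 1.960 + 0.842 = 2.802.
d_min = 2.802 × √(2/102) = 2.802 × 0.1400 = 0.392.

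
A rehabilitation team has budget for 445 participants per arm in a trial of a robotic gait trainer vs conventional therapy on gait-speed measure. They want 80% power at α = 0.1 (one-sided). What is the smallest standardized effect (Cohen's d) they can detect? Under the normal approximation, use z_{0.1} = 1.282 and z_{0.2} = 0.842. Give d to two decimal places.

For two independent groups of n = 445 each: d_min = (z_{α} + z_β)·√(2/n).
z-sum = 1.282 + 0.842 = 2.124.
d_min = 2.124 × √(2/445) = 2.124 × 0.0670 = 0.142.

d_min ≈ 0.14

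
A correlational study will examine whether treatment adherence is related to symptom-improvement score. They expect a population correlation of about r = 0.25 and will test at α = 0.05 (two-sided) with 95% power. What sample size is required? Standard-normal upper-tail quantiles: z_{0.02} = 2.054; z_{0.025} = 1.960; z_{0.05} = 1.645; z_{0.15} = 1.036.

n = 203

Fisher's z: C = ½·ln((1+r)/(1−r)) = ½·ln(1.6667) = 0.2554.
n = ((z_{α/2} + z_β)/C)² + 3.
(1.960 + 1.645) / 0.2554 = 3.605 / 0.2554 = 14.115.
n = 14.115² + 3 = 199.24 + 3 = 202.2.
Round up.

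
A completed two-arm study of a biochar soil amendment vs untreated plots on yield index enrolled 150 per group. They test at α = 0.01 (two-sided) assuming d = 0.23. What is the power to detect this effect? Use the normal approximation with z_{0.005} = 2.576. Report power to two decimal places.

power ≈ 0.28

For two equal groups, power = Φ(d·√(n/2) − z_{α/2}).
d·√(n/2) = 0.23 × √(150/2) = 0.23 × 8.660 = 1.992.
z_β = 1.992 − 2.576 = -0.584.
Power = Φ(-0.584) = 0.280.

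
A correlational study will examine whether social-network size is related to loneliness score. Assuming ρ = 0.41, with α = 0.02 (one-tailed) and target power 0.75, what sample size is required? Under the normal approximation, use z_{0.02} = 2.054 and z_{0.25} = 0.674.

n = 43

Fisher's z: C = ½·ln((1+r)/(1−r)) = ½·ln(2.3898) = 0.4356.
n = ((z_{α} + z_β)/C)² + 3.
(2.054 + 0.674) / 0.4356 = 2.728 / 0.4356 = 6.263.
n = 6.263² + 3 = 39.22 + 3 = 42.2.
Round up.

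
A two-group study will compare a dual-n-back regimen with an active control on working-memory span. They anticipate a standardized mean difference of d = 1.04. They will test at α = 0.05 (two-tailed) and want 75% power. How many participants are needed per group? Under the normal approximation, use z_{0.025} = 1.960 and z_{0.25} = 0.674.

n = 13 per group

For two independent groups with equal n: n = 2·((z_{α/2} + z_β) / d)².
z_{α/2} + z_β = 1.960 + 0.674 = 2.634.
n = 2 × (2.634 / 1.04)² = 2 × 2.533² = 2 × 6.41 = 12.8.
Round up to the next whole participant.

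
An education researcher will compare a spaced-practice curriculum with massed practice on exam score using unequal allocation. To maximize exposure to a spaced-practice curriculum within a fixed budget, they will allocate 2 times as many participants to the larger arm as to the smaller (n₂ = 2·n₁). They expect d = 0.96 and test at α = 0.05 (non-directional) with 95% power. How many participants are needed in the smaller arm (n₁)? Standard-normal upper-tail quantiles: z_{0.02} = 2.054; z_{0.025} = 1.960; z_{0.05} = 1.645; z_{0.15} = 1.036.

n₁ = 22

With allocation ratio k = n₂/n₁ = 2, Var(x̄₁−x̄₂) = σ²(1/n₁ + 1/(k·n₁)) = σ²·(k+1)/(k·n₁).
So n₁ = (1 + 1/k)·((z_{α/2} + z_β)/d)² = 1.500 × (3.605/0.96)².
n₁ = 1.500 × 14.10 = 21.2.
Round up: n₁ = 22, giving n₂ = 2 × 22 = 44.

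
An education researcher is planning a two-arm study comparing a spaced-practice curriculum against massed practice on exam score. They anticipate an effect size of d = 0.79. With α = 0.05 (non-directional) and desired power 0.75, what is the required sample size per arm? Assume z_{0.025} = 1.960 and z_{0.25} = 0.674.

For two independent groups with equal n: n = 2·((z_{α/2} + z_β) / d)².
z_{α/2} + z_β = 1.960 + 0.674 = 2.634.
n = 2 × (2.634 / 0.79)² = 2 × 3.334² = 2 × 11.12 = 22.2.
Round up to the next whole participant.

n = 23 per group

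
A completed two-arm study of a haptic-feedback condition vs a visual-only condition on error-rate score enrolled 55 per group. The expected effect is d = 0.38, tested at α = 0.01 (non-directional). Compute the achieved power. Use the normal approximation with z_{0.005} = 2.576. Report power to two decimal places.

power ≈ 0.28

For two equal groups, power = Φ(d·√(n/2) − z_{α/2}).
d·√(n/2) = 0.38 × √(55/2) = 0.38 × 5.244 = 1.993.
z_β = 1.993 − 2.576 = -0.583.
Power = Φ(-0.583) = 0.280.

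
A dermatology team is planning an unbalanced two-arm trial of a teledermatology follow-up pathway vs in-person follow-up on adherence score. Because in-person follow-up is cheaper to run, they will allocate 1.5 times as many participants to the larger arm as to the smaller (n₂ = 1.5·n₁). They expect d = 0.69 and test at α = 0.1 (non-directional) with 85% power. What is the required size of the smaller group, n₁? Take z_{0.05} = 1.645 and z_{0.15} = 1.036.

With allocation ratio k = n₂/n₁ = 1.5, Var(x̄₁−x̄₂) = σ²(1/n₁ + 1/(k·n₁)) = σ²·(k+1)/(k·n₁).
So n₁ = (1 + 1/k)·((z_{α/2} + z_β)/d)² = 1.667 × (2.681/0.69)².
n₁ = 1.667 × 15.10 = 25.2.
Round up: n₁ = 26, giving n₂ = 1.5 × 26 = 39.

n₁ = 26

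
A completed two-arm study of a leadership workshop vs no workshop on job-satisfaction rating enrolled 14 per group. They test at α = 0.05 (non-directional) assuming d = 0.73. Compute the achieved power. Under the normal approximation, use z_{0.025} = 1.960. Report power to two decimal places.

power ≈ 0.49

For two equal groups, power = Φ(d·√(n/2) − z_{α/2}).
d·√(n/2) = 0.73 × √(14/2) = 0.73 × 2.646 = 1.931.
z_β = 1.931 − 1.960 = -0.029.
Power = Φ(-0.029) = 0.489.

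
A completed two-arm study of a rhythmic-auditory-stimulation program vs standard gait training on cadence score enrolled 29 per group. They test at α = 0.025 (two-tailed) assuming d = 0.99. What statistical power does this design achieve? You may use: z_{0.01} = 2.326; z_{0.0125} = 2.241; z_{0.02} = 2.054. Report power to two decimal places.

power ≈ 0.94

For two equal groups, power = Φ(d·√(n/2) − z_{α/2}).
d·√(n/2) = 0.99 × √(29/2) = 0.99 × 3.808 = 3.770.
z_β = 3.770 − 2.241 = 1.529.
Power = Φ(1.529) = 0.937.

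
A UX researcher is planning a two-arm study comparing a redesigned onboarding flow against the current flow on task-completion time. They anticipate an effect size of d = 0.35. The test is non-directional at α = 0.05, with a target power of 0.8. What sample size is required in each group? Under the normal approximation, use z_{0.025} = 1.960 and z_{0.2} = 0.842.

n = 129 per group

For two independent groups with equal n: n = 2·((z_{α/2} + z_β) / d)².
z_{α/2} + z_β = 1.960 + 0.842 = 2.802.
n = 2 × (2.802 / 0.35)² = 2 × 8.006² = 2 × 64.09 = 128.2.
Round up to the next whole participant.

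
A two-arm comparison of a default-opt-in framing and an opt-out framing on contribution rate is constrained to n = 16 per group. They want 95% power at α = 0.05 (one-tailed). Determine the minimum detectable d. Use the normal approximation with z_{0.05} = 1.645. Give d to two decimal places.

For two independent groups of n = 16 each: d_min = (z_{α} + z_β)·√(2/n).
z-sum = 1.645 + 1.645 = 3.290.
d_min = 3.290 × √(2/16) = 3.290 × 0.3536 = 1.163.

d_min ≈ 1.16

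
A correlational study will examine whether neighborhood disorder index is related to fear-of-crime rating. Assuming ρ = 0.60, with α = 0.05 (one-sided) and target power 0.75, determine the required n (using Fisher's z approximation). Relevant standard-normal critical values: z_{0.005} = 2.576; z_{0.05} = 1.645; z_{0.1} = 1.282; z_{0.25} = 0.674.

n = 15

Fisher's z: C = ½·ln((1+r)/(1−r)) = ½·ln(4.0000) = 0.6931.
n = ((z_{α} + z_β)/C)² + 3.
(1.645 + 0.674) / 0.6931 = 2.319 / 0.6931 = 3.346.
n = 3.346² + 3 = 11.19 + 3 = 14.2.
Round up.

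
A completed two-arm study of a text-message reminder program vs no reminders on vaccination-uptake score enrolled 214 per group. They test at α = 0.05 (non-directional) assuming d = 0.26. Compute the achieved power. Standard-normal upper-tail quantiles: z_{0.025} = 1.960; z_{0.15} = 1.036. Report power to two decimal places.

For two equal groups, power = Φ(d·√(n/2) − z_{α/2}).
d·√(n/2) = 0.26 × √(214/2) = 0.26 × 10.344 = 2.689.
z_β = 2.689 − 1.960 = 0.729.
Power = Φ(0.729) = 0.767.

power ≈ 0.77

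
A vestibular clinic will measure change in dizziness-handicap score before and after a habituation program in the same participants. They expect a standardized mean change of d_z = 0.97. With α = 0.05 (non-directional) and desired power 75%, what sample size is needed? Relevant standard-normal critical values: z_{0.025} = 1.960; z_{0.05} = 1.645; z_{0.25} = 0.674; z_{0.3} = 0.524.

For a paired (one-sample on differences) test: n = ((z_{α/2} + z_β) / d)².
z_{α/2} + z_β = 1.960 + 0.674 = 2.634.
n = (2.634 / 0.97)² = 2.715² = 7.37.
Round up.

n = 8 pairs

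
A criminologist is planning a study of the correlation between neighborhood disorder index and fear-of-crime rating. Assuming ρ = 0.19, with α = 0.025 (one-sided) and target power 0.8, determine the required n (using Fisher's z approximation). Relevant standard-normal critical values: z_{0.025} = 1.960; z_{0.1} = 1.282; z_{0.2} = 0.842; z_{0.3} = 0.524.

n = 216

Fisher's z: C = ½·ln((1+r)/(1−r)) = ½·ln(1.4691) = 0.1923.
n = ((z_{α} + z_β)/C)² + 3.
(1.960 + 0.842) / 0.1923 = 2.802 / 0.1923 = 14.571.
n = 14.571² + 3 = 212.31 + 3 = 215.3.
Round up.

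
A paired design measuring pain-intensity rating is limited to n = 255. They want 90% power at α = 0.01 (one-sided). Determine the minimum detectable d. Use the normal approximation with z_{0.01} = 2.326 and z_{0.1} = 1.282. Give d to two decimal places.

d_min ≈ 0.23

For a single sample (or paired design) of n = 255: d_min = (z_{α} + z_β)/√n.
z-sum = 2.326 + 1.282 = 3.608.
d_min = 3.608 / √255 = 3.608 / 15.969 = 0.226.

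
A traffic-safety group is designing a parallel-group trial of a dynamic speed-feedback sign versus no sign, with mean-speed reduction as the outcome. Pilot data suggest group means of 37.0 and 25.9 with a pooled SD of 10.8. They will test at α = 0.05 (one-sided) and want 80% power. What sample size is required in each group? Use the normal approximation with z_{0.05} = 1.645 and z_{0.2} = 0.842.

n = 12 per group

Cohen's d = |M₁ − M₂| / SD_pooled = |37.0 − 25.9| / 10.8 = 11.1 / 10.8 = 1.028.
For two independent groups with equal n: n = 2·((z_{α} + z_β) / d)².
z_{α} + z_β = 1.645 + 0.842 = 2.487.
n = 2 × (2.487 / 1.028)² = 2 × 2.419² = 2 × 5.85 = 11.7.
Round up to the next whole participant.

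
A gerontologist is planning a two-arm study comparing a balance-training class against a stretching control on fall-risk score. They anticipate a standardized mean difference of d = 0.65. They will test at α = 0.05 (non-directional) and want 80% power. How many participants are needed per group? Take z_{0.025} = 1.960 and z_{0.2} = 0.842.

n = 38 per group

For two independent groups with equal n: n = 2·((z_{α/2} + z_β) / d)².
z_{α/2} + z_β = 1.960 + 0.842 = 2.802.
n = 2 × (2.802 / 0.65)² = 2 × 4.311² = 2 × 18.58 = 37.2.
Round up to the next whole participant.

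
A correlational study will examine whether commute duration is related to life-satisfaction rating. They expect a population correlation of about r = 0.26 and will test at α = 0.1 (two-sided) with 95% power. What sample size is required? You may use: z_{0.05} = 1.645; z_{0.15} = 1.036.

n = 156

Fisher's z: C = ½·ln((1+r)/(1−r)) = ½·ln(1.7027) = 0.2661.
n = ((z_{α/2} + z_β)/C)² + 3.
(1.645 + 1.645) / 0.2661 = 3.290 / 0.2661 = 12.364.
n = 12.364² + 3 = 152.86 + 3 = 155.9.
Round up.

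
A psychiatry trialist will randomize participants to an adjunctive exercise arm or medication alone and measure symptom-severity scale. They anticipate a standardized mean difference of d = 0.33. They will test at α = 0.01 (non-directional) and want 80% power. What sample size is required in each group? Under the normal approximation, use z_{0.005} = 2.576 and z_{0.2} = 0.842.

n = 215 per group

For two independent groups with equal n: n = 2·((z_{α/2} + z_β) / d)².
z_{α/2} + z_β = 2.576 + 0.842 = 3.418.
n = 2 × (3.418 / 0.33)² = 2 × 10.358² = 2 × 107.28 = 214.6.
Round up to the next whole participant.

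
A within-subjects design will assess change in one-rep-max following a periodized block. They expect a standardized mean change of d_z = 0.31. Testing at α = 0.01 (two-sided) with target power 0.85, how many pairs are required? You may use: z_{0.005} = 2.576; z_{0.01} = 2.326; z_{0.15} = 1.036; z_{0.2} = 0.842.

n = 136 pairs

For a paired (one-sample on differences) test: n = ((z_{α/2} + z_β) / d)².
z_{α/2} + z_β = 2.576 + 1.036 = 3.612.
n = (3.612 / 0.31)² = 11.652² = 135.76.
Round up.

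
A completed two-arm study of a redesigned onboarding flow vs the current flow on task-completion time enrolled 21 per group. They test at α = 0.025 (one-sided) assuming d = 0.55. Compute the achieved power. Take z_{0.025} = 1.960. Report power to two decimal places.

power ≈ 0.43

For two equal groups, power = Φ(d·√(n/2) − z_{α}).
d·√(n/2) = 0.55 × √(21/2) = 0.55 × 3.240 = 1.782.
z_β = 1.782 − 1.960 = -0.178.
Power = Φ(-0.178) = 0.429.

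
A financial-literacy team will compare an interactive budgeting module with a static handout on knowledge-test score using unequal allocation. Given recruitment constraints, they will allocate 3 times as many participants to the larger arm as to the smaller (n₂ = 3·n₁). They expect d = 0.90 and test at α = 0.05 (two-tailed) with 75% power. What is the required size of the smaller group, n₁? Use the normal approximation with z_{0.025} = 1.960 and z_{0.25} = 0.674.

With allocation ratio k = n₂/n₁ = 3, Var(x̄₁−x̄₂) = σ²(1/n₁ + 1/(k·n₁)) = σ²·(k+1)/(k·n₁).
So n₁ = (1 + 1/k)·((z_{α/2} + z_β)/d)² = 1.333 × (2.634/0.90)².
n₁ = 1.333 × 8.57 = 11.4.
Round up: n₁ = 12, giving n₂ = 3 × 12 = 36.

n₁ = 12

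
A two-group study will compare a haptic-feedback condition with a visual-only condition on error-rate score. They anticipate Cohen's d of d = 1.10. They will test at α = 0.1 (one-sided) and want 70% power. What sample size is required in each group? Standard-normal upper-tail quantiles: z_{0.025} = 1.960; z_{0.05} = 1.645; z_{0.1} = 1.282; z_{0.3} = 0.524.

For two independent groups with equal n: n = 2·((z_{α} + z_β) / d)².
z_{α} + z_β = 1.282 + 0.524 = 1.806.
n = 2 × (1.806 / 1.10)² = 2 × 1.642² = 2 × 2.70 = 5.4.
Round up to the next whole participant.

n = 6 per group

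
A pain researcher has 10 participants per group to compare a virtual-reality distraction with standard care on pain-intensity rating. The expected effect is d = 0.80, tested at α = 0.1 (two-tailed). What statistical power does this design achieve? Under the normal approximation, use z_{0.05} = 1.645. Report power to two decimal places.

For two equal groups, power = Φ(d·√(n/2) − z_{α/2}).
d·√(n/2) = 0.80 × √(10/2) = 0.80 × 2.236 = 1.789.
z_β = 1.789 − 1.645 = 0.144.
Power = Φ(0.144) = 0.557.

power ≈ 0.56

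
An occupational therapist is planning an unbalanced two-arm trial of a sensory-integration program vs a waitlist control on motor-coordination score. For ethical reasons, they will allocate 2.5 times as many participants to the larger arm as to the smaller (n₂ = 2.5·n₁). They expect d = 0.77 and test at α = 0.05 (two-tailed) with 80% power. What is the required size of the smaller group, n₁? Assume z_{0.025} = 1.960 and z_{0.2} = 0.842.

With allocation ratio k = n₂/n₁ = 2.5, Var(x̄₁−x̄₂) = σ²(1/n₁ + 1/(k·n₁)) = σ²·(k+1)/(k·n₁).
So n₁ = (1 + 1/k)·((z_{α/2} + z_β)/d)² = 1.400 × (2.802/0.77)².
n₁ = 1.400 × 13.24 = 18.5.
Round up: n₁ = 19, giving n₂ = ⌈2.5 × 19⌉ = ⌈47.5⌉ = 48.

n₁ = 19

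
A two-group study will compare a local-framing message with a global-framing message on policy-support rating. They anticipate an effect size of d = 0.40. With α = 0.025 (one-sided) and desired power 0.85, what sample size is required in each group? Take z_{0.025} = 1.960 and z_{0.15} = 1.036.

n = 113 per group

For two independent groups with equal n: n = 2·((z_{α} + z_β) / d)².
z_{α} + z_β = 1.960 + 1.036 = 2.996.
n = 2 × (2.996 / 0.40)² = 2 × 7.490² = 2 × 56.10 = 112.2.
Round up to the next whole participant.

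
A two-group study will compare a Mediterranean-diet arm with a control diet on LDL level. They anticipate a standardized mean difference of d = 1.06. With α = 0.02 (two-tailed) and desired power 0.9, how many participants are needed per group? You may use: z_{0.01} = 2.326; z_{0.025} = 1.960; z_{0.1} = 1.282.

n = 24 per group

For two independent groups with equal n: n = 2·((z_{α/2} + z_β) / d)².
z_{α/2} + z_β = 2.326 + 1.282 = 3.608.
n = 2 × (3.608 / 1.06)² = 2 × 3.404² = 2 × 11.59 = 23.2.
Round up to the next whole participant.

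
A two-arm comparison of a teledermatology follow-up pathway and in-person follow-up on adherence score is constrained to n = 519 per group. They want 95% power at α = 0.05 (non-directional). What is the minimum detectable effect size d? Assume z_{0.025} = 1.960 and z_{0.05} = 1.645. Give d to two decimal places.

d_min ≈ 0.22

For two independent groups of n = 519 each: d_min = (z_{α/2} + z_β)·√(2/n).
z-sum = 1.960 + 1.645 = 3.605.
d_min = 3.605 × √(2/519) = 3.605 × 0.0621 = 0.224.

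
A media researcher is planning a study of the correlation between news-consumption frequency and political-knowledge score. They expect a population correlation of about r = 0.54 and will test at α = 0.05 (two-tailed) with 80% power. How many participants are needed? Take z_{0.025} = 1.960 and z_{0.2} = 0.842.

Fisher's z: C = ½·ln((1+r)/(1−r)) = ½·ln(3.3478) = 0.6042.
n = ((z_{α/2} + z_β)/C)² + 3.
(1.960 + 0.842) / 0.6042 = 2.802 / 0.6042 = 4.638.
n = 4.638² + 3 = 21.51 + 3 = 24.5.
Round up.

n = 25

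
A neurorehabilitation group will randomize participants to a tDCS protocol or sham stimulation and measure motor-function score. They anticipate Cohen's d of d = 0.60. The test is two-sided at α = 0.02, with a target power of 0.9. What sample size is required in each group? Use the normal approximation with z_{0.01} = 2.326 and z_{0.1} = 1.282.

n = 73 per group

For two independent groups with equal n: n = 2·((z_{α/2} + z_β) / d)².
z_{α/2} + z_β = 2.326 + 1.282 = 3.608.
n = 2 × (3.608 / 0.60)² = 2 × 6.013² = 2 × 36.16 = 72.3.
Round up to the next whole participant.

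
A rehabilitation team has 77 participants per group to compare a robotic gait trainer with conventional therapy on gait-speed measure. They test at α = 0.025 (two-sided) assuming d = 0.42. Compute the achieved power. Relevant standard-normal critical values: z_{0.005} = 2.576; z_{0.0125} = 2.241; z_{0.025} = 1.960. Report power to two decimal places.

power ≈ 0.64

For two equal groups, power = Φ(d·√(n/2) − z_{α/2}).
d·√(n/2) = 0.42 × √(77/2) = 0.42 × 6.205 = 2.606.
z_β = 2.606 − 2.241 = 0.365.
Power = Φ(0.365) = 0.642.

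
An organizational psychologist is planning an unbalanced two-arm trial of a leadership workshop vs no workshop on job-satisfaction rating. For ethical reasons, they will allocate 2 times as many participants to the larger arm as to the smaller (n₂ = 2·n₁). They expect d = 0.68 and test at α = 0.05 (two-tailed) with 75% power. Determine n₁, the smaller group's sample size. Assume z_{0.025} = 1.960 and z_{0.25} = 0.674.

With allocation ratio k = n₂/n₁ = 2, Var(x̄₁−x̄₂) = σ²(1/n₁ + 1/(k·n₁)) = σ²·(k+1)/(k·n₁).
So n₁ = (1 + 1/k)·((z_{α/2} + z_β)/d)² = 1.500 × (2.634/0.68)².
n₁ = 1.500 × 15.00 = 22.5.
Round up: n₁ = 23, giving n₂ = 2 × 23 = 46.

n₁ = 23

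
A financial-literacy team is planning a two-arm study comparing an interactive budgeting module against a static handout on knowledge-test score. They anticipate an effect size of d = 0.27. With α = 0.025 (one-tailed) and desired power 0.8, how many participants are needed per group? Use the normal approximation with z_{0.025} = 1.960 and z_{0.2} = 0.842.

n = 216 per group

For two independent groups with equal n: n = 2·((z_{α} + z_β) / d)².
z_{α} + z_β = 1.960 + 0.842 = 2.802.
n = 2 × (2.802 / 0.27)² = 2 × 10.378² = 2 × 107.70 = 215.4.
Round up to the next whole participant.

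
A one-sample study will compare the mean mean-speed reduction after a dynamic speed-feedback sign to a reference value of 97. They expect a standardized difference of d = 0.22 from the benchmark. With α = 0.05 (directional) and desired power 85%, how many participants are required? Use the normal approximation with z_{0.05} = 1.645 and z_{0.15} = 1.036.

n = 149

For a one-sample test: n = ((z_{α} + z_β) / d)².
z_{α} + z_β = 1.645 + 1.036 = 2.681.
n = (2.681 / 0.22)² = 12.186² = 148.51.
Round up.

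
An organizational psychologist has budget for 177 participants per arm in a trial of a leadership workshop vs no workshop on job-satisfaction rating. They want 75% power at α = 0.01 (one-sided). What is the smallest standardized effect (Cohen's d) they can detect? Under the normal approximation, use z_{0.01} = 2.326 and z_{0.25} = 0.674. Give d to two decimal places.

d_min ≈ 0.32

For two independent groups of n = 177 each: d_min = (z_{α} + z_β)·√(2/n).
z-sum = 2.326 + 0.674 = 3.000.
d_min = 3.000 × √(2/177) = 3.000 × 0.1063 = 0.319.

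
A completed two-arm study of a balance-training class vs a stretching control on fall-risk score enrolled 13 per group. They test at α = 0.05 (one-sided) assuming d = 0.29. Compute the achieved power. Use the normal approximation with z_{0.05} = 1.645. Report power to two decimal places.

For two equal groups, power = Φ(d·√(n/2) − z_{α}).
d·√(n/2) = 0.29 × √(13/2) = 0.29 × 2.550 = 0.739.
z_β = 0.739 − 1.645 = -0.906.
Power = Φ(-0.906) = 0.183.

power ≈ 0.18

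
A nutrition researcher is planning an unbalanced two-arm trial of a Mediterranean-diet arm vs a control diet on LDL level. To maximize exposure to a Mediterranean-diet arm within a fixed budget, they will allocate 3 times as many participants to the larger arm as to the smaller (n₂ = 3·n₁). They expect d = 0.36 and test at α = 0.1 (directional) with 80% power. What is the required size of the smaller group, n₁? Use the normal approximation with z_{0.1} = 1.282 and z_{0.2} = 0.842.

With allocation ratio k = n₂/n₁ = 3, Var(x̄₁−x̄₂) = σ²(1/n₁ + 1/(k·n₁)) = σ²·(k+1)/(k·n₁).
So n₁ = (1 + 1/k)·((z_{α} + z_β)/d)² = 1.333 × (2.124/0.36)².
n₁ = 1.333 × 34.81 = 46.4.
Round up: n₁ = 47, giving n₂ = 3 × 47 = 141.

n₁ = 47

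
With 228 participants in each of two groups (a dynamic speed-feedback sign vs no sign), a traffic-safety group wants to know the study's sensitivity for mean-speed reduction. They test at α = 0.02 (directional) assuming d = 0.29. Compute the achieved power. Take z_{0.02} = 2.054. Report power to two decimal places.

For two equal groups, power = Φ(d·√(n/2) − z_{α}).
d·√(n/2) = 0.29 × √(228/2) = 0.29 × 10.677 = 3.096.
z_β = 3.096 − 2.054 = 1.042.
Power = Φ(1.042) = 0.851.

power ≈ 0.85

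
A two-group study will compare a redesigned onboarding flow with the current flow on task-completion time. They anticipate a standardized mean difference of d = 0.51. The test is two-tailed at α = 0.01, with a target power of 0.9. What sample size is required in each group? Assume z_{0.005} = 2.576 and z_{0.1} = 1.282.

n = 115 per group

For two independent groups with equal n: n = 2·((z_{α/2} + z_β) / d)².
z_{α/2} + z_β = 2.576 + 1.282 = 3.858.
n = 2 × (3.858 / 0.51)² = 2 × 7.565² = 2 × 57.22 = 114.4.
Round up to the next whole participant.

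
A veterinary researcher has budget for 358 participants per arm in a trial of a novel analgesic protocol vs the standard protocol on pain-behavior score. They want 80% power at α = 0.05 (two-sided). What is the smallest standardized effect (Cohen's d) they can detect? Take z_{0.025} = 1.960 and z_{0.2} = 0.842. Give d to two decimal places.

d_min ≈ 0.21

For two independent groups of n = 358 each: d_min = (z_{α/2} + z_β)·√(2/n).
z-sum = 1.960 + 0.842 = 2.802.
d_min = 2.802 × √(2/358) = 2.802 × 0.0747 = 0.209.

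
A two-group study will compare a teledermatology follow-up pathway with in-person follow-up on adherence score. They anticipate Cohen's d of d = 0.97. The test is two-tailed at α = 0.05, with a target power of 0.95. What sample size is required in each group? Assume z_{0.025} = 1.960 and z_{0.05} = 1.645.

n = 28 per group

For two independent groups with equal n: n = 2·((z_{α/2} + z_β) / d)².
z_{α/2} + z_β = 1.960 + 1.645 = 3.605.
n = 2 × (3.605 / 0.97)² = 2 × 3.716² = 2 × 13.81 = 27.6.
Round up to the next whole participant.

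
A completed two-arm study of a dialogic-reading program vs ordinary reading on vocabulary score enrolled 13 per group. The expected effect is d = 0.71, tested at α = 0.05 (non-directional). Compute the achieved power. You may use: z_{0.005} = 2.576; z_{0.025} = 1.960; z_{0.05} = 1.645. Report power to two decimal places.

power ≈ 0.44

For two equal groups, power = Φ(d·√(n/2) − z_{α/2}).
d·√(n/2) = 0.71 × √(13/2) = 0.71 × 2.550 = 1.810.
z_β = 1.810 − 1.960 = -0.150.
Power = Φ(-0.150) = 0.440.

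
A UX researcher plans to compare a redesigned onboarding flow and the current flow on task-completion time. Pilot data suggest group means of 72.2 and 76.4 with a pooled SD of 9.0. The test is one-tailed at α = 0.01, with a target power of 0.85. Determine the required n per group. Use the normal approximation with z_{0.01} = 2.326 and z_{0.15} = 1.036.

Cohen's d = |M₁ − M₂| / SD_pooled = |72.2 − 76.4| / 9.0 = 4.2 / 9.0 = 0.467.
For two independent groups with equal n: n = 2·((z_{α} + z_β) / d)².
z_{α} + z_β = 2.326 + 1.036 = 3.362.
n = 2 × (3.362 / 0.467)² = 2 × 7.199² = 2 × 51.83 = 103.7.
Round up to the next whole participant.

n = 104 per group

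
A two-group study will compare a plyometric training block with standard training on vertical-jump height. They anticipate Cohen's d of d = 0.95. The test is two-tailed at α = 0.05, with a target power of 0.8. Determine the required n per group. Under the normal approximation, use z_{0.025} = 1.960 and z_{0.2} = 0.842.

n = 18 per group

For two independent groups with equal n: n = 2·((z_{α/2} + z_β) / d)².
z_{α/2} + z_β = 1.960 + 0.842 = 2.802.
n = 2 × (2.802 / 0.95)² = 2 × 2.949² = 2 × 8.70 = 17.4.
Round up to the next whole participant.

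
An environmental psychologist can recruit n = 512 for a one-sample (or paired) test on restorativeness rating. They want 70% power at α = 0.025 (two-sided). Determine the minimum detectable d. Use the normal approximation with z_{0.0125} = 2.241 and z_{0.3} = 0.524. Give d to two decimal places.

d_min ≈ 0.12

For a single sample (or paired design) of n = 512: d_min = (z_{α/2} + z_β)/√n.
z-sum = 2.241 + 0.524 = 2.765.
d_min = 2.765 / √512 = 2.765 / 22.627 = 0.122.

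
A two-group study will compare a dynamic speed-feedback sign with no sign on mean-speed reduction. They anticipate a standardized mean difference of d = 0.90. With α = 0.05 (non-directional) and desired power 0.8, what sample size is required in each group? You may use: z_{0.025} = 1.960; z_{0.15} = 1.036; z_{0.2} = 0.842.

n = 20 per group

For two independent groups with equal n: n = 2·((z_{α/2} + z_β) / d)².
z_{α/2} + z_β = 1.960 + 0.842 = 2.802.
n = 2 × (2.802 / 0.90)² = 2 × 3.113² = 2 × 9.69 = 19.4.
Round up to the next whole participant.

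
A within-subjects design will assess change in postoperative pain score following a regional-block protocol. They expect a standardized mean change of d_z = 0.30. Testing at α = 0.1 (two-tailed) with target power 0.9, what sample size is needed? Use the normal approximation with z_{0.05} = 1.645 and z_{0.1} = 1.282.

n = 96 pairs

For a paired (one-sample on differences) test: n = ((z_{α/2} + z_β) / d)².
z_{α/2} + z_β = 1.645 + 1.282 = 2.927.
n = (2.927 / 0.30)² = 9.757² = 95.19.
Round up.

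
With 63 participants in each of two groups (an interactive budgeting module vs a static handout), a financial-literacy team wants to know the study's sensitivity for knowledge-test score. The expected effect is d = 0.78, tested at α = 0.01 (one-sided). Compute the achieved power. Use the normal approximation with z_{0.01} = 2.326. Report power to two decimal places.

For two equal groups, power = Φ(d·√(n/2) − z_{α}).
d·√(n/2) = 0.78 × √(63/2) = 0.78 × 5.612 = 4.378.
z_β = 4.378 − 2.326 = 2.052.
Power = Φ(2.052) = 0.980.

power ≈ 0.98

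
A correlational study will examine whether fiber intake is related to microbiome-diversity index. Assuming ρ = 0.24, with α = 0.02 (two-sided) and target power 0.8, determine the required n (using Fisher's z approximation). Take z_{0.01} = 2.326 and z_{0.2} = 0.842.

Fisher's z: C = ½·ln((1+r)/(1−r)) = ½·ln(1.6316) = 0.2448.
n = ((z_{α/2} + z_β)/C)² + 3.
(2.326 + 0.842) / 0.2448 = 3.168 / 0.2448 = 12.941.
n = 12.941² + 3 = 167.47 + 3 = 170.5.
Round up.

n = 171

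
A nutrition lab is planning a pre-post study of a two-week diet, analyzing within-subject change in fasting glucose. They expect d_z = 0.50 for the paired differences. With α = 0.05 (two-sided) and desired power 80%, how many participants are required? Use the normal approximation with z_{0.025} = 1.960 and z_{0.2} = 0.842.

For a paired (one-sample on differences) test: n = ((z_{α/2} + z_β) / d)².
z_{α/2} + z_β = 1.960 + 0.842 = 2.802.
n = (2.802 / 0.50)² = 5.604² = 31.40.
Round up.

n = 32 pairs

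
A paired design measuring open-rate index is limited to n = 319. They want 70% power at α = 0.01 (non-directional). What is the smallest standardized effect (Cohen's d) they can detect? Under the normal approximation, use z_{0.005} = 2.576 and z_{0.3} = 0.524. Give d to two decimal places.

d_min ≈ 0.17

For a single sample (or paired design) of n = 319: d_min = (z_{α/2} + z_β)/√n.
z-sum = 2.576 + 0.524 = 3.100.
d_min = 3.100 / √319 = 3.100 / 17.861 = 0.174.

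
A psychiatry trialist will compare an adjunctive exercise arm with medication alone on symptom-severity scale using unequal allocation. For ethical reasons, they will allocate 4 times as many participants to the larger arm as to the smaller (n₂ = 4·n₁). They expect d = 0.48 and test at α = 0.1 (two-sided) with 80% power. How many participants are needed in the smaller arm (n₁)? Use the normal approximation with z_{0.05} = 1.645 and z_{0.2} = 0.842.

n₁ = 34

With allocation ratio k = n₂/n₁ = 4, Var(x̄₁−x̄₂) = σ²(1/n₁ + 1/(k·n₁)) = σ²·(k+1)/(k·n₁).
So n₁ = (1 + 1/k)·((z_{α/2} + z_β)/d)² = 1.250 × (2.487/0.48)².
n₁ = 1.250 × 26.85 = 33.6.
Round up: n₁ = 34, giving n₂ = 4 × 34 = 136.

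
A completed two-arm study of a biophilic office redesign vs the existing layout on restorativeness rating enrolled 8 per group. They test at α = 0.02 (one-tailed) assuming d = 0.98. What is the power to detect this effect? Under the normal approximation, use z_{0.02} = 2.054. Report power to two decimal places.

For two equal groups, power = Φ(d·√(n/2) − z_{α}).
d·√(n/2) = 0.98 × √(8/2) = 0.98 × 2.000 = 1.960.
z_β = 1.960 − 2.054 = -0.094.
Power = Φ(-0.094) = 0.463.

power ≈ 0.46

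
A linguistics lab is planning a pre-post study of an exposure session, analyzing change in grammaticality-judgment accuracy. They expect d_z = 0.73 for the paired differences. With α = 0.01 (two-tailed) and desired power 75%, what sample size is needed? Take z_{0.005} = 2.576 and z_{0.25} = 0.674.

n = 20 pairs

For a paired (one-sample on differences) test: n = ((z_{α/2} + z_β) / d)².
z_{α/2} + z_β = 2.576 + 0.674 = 3.250.
n = (3.250 / 0.73)² = 4.452² = 19.82.
Round up.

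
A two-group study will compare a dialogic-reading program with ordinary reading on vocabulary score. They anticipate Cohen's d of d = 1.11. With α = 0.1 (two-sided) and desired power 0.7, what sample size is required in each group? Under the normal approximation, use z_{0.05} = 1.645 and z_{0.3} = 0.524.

For two independent groups with equal n: n = 2·((z_{α/2} + z_β) / d)².
z_{α/2} + z_β = 1.645 + 0.524 = 2.169.
n = 2 × (2.169 / 1.11)² = 2 × 1.954² = 2 × 3.82 = 7.6.
Round up to the next whole participant.

n = 8 per group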